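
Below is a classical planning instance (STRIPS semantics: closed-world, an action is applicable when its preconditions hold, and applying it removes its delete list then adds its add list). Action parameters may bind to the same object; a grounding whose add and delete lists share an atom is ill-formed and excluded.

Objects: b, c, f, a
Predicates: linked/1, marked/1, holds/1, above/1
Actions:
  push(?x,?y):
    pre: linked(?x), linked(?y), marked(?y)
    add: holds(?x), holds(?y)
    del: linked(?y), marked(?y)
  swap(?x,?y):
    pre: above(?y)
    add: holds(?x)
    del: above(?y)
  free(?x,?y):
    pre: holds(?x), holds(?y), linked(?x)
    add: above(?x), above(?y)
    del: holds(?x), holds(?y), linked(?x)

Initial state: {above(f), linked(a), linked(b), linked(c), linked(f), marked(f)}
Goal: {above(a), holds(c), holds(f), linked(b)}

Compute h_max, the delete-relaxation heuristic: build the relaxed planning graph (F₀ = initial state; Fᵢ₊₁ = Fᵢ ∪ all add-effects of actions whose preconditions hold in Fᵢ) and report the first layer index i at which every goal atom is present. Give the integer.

2

F0 = init (6 atoms)
F1 = F0 ∪ {holds(a), holds(b), holds(c), holds(f)}  (10 atoms)
F2 = F1 ∪ {above(a), above(b), above(c)}  (13 atoms)
goal ⊆ F2  ⇒  h_max = 2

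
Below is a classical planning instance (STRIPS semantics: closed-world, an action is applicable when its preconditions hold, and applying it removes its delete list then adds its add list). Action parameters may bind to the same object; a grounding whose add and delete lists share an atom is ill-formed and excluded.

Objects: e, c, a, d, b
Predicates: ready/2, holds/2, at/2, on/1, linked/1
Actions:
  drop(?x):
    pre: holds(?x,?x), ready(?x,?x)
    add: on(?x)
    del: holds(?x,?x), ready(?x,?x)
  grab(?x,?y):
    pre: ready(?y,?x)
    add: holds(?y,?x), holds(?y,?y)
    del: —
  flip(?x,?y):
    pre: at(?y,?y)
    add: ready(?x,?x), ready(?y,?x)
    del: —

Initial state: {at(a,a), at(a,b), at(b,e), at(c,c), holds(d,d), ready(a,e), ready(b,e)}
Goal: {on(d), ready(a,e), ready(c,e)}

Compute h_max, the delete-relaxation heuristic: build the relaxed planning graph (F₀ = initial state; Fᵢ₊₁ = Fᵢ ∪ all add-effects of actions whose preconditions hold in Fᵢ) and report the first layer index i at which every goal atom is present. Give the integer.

F0 = init (7 atoms)
F1 = F0 ∪ {holds(a,a), holds(a,e), holds(b,b), holds(b,e), ready(a,a), ready(a,b), ready(a,c), ready(a,d), ready(b,b), ready(c,a), ready(c,b), ready(c,c), ready(c,d), ready(c,e), ready(d,d), ready(e,e)}  (23 atoms)
F2 = F1 ∪ {holds(a,b), holds(a,c), holds(a,d), holds(c,a), holds(c,b), holds(c,c), holds(c,d), holds(c,e), holds(e,e), on(a), on(b), on(d)}  (35 atoms)
goal ⊆ F2  ⇒  h_max = 2

2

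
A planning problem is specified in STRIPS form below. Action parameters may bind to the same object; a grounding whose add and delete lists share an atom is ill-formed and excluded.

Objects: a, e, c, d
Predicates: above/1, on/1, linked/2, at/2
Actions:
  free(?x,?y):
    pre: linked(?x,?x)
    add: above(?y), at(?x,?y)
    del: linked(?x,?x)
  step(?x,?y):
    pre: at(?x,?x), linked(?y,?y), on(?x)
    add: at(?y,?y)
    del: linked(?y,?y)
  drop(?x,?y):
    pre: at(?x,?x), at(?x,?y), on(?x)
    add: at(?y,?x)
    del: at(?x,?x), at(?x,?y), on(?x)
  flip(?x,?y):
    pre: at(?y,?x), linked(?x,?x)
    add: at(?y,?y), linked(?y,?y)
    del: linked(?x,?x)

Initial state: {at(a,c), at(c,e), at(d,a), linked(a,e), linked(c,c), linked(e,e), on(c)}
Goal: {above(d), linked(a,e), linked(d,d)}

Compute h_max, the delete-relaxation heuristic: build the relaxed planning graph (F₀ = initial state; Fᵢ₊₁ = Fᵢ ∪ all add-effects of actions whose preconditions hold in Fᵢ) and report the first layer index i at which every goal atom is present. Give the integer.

F0 = init (7 atoms)
F1 = F0 ∪ {above(a), above(c), above(d), above(e), at(a,a), at(c,a), at(c,c), at(c,d), at(e,a), at(e,c), at(e,d), at(e,e), linked(a,a)}  (20 atoms)
F2 = F1 ∪ {at(a,d), at(a,e), at(d,c), at(d,d), linked(d,d)}  (25 atoms)
goal ⊆ F2  ⇒  h_max = 2

2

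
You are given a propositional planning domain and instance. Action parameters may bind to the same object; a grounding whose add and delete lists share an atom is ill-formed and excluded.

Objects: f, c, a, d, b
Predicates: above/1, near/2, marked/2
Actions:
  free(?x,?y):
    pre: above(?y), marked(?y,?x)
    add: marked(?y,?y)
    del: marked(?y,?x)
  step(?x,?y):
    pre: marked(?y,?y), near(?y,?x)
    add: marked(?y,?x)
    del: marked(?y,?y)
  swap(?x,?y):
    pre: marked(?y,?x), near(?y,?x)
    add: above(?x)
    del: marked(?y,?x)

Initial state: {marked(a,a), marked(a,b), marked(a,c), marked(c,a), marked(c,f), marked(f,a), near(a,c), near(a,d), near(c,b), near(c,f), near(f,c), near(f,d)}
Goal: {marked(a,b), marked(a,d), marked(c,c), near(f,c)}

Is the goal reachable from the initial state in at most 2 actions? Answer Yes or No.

1. step(d,a)  →  {marked(a,b), marked(a,c), marked(a,d), marked(c,a), marked(c,f), marked(f,a), near(a,c), near(a,d), near(c,b), near(c,f), near(f,c), near(f,d)}
2. swap(c,a)  →  {above(c), marked(a,b), marked(a,d), marked(c,a), marked(c,f), marked(f,a), near(a,c), near(a,d), near(c,b), near(c,f), near(f,c), near(f,d)}
3. free(f,c)  →  {above(c), marked(a,b), marked(a,d), marked(c,a), marked(c,c), marked(f,a), near(a,c), near(a,d), near(c,b), near(c,f), near(f,c), near(f,d)}
optimal plan length = 3; 3 > 2

No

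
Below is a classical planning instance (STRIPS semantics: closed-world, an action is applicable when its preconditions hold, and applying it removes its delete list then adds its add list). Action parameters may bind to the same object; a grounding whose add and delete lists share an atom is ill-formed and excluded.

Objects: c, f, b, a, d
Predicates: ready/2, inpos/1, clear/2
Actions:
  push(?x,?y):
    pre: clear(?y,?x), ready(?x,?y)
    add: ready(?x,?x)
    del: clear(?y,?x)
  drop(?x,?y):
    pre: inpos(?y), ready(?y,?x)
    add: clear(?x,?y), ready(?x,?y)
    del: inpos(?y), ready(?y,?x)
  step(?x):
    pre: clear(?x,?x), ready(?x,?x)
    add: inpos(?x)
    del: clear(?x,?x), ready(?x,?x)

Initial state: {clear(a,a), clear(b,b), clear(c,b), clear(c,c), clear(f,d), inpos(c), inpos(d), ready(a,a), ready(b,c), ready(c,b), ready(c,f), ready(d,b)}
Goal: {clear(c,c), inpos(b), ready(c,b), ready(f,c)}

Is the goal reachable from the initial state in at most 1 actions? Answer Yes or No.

1. push(b,c)  →  {clear(a,a), clear(b,b), clear(c,c), clear(f,d), inpos(c), inpos(d), ready(a,a), ready(b,b), ready(b,c), ready(c,b), ready(c,f), ready(d,b)}
2. drop(f,c)  →  {clear(a,a), clear(b,b), clear(c,c), clear(f,c), clear(f,d), inpos(d), ready(a,a), ready(b,b), ready(b,c), ready(c,b), ready(d,b), ready(f,c)}
3. step(b)  →  {clear(a,a), clear(c,c), clear(f,c), clear(f,d), inpos(b), inpos(d), ready(a,a), ready(b,c), ready(c,b), ready(d,b), ready(f,c)}
optimal plan length = 3; 3 > 1

No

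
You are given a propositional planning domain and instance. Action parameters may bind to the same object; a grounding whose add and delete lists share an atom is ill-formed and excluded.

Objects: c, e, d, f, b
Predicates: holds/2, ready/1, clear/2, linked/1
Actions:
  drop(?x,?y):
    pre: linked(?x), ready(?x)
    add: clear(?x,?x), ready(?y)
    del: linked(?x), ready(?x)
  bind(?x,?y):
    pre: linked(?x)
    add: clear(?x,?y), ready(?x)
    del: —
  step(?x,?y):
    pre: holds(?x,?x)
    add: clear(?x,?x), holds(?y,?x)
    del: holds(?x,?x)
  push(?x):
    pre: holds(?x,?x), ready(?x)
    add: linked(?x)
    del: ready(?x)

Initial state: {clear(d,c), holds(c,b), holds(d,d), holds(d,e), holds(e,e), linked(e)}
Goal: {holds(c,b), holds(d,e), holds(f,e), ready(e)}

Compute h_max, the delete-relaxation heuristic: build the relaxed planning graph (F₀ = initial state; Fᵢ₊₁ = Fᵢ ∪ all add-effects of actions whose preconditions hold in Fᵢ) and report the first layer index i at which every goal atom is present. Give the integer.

1

F0 = init (6 atoms)
F1 = F0 ∪ {clear(d,d), clear(e,b), clear(e,c), clear(e,d), clear(e,e), clear(e,f), holds(b,d), holds(b,e), holds(c,d), holds(c,e), holds(e,d), holds(f,d), holds(f,e), ready(e)}  (20 atoms)
goal ⊆ F1  ⇒  h_max = 1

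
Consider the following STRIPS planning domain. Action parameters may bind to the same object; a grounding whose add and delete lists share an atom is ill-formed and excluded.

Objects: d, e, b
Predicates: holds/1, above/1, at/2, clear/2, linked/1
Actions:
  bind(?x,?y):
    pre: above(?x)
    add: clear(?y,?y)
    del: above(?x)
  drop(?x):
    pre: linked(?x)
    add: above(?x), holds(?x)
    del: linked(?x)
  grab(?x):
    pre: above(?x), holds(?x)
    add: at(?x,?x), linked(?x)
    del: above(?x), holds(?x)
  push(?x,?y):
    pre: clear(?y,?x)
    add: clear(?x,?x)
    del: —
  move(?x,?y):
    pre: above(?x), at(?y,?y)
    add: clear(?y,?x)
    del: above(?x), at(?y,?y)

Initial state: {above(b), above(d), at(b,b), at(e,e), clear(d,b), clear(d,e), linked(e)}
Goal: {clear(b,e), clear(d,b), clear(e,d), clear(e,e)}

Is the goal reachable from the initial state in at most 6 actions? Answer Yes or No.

Yes

1. bind(b,e)  →  {above(d), at(b,b), at(e,e), clear(d,b), clear(d,e), clear(e,e), linked(e)}
2. drop(e)  →  {above(d), above(e), at(b,b), at(e,e), clear(d,b), clear(d,e), clear(e,e), holds(e)}
3. move(d,e)  →  {above(e), at(b,b), clear(d,b), clear(d,e), clear(e,d), clear(e,e), holds(e)}
4. move(e,b)  →  {clear(b,e), clear(d,b), clear(d,e), clear(e,d), clear(e,e), holds(e)}
optimal plan length = 4; 4 ≤ 6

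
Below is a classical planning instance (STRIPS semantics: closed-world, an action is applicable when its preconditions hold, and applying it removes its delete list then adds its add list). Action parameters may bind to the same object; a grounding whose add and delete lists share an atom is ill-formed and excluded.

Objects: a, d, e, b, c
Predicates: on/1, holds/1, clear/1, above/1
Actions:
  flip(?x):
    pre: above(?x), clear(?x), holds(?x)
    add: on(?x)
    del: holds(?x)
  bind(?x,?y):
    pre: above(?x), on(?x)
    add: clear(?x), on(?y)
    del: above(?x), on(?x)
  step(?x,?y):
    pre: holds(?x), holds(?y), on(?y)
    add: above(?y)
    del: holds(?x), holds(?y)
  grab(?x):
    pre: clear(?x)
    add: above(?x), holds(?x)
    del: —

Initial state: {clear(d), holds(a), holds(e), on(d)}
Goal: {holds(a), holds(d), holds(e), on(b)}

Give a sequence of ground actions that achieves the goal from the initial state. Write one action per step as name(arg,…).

1. grab(d)  →  {above(d), clear(d), holds(a), holds(d), holds(e), on(d)}
2. bind(d,b)  →  {clear(d), holds(a), holds(d), holds(e), on(b)}

grab(d); bind(d,b)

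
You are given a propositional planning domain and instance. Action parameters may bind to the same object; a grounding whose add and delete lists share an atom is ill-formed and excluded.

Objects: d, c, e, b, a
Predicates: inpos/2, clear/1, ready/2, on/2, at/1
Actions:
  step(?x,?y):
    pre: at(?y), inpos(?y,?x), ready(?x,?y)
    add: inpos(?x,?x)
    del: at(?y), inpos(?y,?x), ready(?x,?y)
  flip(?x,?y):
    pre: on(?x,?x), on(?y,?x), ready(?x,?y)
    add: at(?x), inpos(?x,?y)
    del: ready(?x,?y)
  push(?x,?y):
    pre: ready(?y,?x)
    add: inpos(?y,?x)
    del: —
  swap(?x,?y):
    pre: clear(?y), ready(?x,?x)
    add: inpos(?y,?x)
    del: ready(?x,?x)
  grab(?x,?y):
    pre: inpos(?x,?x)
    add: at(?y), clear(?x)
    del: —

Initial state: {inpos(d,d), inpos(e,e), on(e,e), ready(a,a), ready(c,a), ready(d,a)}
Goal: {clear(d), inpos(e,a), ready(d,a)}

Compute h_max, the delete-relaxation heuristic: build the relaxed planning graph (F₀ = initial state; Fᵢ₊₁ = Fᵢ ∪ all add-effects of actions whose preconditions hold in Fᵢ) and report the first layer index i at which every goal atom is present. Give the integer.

2

F0 = init (6 atoms)
F1 = F0 ∪ {at(a), at(b), at(c), at(d), at(e), clear(d), clear(e), inpos(a,a), inpos(c,a), inpos(d,a)}  (16 atoms)
F2 = F1 ∪ {clear(a), inpos(e,a)}  (18 atoms)
goal ⊆ F2  ⇒  h_max = 2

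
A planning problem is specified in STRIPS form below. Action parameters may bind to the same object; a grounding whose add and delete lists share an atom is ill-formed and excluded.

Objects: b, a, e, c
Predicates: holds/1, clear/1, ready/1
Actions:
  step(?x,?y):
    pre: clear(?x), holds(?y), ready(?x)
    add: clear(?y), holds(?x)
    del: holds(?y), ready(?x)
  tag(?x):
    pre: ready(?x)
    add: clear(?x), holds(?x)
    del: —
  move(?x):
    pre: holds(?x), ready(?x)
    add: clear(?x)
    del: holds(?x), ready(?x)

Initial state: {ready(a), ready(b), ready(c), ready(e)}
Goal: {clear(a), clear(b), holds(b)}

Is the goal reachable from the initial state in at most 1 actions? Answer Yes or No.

No

1. tag(b)  →  {clear(b), holds(b), ready(a), ready(b), ready(c), ready(e)}
2. tag(a)  →  {clear(a), clear(b), holds(a), holds(b), ready(a), ready(b), ready(c), ready(e)}
optimal plan length = 2; 2 > 1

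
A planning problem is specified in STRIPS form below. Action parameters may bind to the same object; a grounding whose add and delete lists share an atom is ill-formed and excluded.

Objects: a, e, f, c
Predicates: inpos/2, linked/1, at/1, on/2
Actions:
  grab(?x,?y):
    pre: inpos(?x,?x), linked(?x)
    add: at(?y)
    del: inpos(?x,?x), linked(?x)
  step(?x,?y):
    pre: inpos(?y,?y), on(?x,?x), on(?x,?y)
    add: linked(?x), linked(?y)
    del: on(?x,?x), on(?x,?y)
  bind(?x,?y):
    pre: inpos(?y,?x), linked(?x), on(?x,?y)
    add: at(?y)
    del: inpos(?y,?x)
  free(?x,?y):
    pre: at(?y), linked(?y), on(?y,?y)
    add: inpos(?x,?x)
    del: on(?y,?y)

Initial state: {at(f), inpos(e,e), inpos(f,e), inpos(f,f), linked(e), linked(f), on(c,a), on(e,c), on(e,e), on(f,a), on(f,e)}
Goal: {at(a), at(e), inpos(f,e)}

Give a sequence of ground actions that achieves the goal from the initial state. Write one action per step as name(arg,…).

1. grab(e,a)  →  {at(a), at(f), inpos(f,e), inpos(f,f), linked(f), on(c,a), on(e,c), on(e,e), on(f,a), on(f,e)}
2. grab(f,e)  →  {at(a), at(e), at(f), inpos(f,e), on(c,a), on(e,c), on(e,e), on(f,a), on(f,e)}

grab(e,a); grab(f,e)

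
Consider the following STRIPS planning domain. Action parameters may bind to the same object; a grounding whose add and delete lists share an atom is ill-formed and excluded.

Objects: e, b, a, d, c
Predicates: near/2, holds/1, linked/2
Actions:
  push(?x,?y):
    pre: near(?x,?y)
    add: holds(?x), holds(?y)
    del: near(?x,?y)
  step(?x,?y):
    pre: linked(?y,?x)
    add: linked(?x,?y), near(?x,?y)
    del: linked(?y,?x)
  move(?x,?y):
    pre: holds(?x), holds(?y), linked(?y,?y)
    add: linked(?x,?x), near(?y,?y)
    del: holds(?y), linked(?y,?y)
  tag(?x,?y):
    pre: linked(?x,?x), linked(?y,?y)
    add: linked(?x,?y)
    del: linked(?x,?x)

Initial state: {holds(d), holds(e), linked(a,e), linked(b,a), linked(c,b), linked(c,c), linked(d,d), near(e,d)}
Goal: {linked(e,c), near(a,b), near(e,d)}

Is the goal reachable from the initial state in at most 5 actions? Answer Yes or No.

1. step(a,b)  →  {holds(d), holds(e), linked(a,b), linked(a,e), linked(c,b), linked(c,c), linked(d,d), near(a,b), near(e,d)}
2. move(e,d)  →  {holds(e), linked(a,b), linked(a,e), linked(c,b), linked(c,c), linked(e,e), near(a,b), near(d,d), near(e,d)}
3. tag(e,c)  →  {holds(e), linked(a,b), linked(a,e), linked(c,b), linked(c,c), linked(e,c), near(a,b), near(d,d), near(e,d)}
optimal plan length = 3; 3 ≤ 5

Yes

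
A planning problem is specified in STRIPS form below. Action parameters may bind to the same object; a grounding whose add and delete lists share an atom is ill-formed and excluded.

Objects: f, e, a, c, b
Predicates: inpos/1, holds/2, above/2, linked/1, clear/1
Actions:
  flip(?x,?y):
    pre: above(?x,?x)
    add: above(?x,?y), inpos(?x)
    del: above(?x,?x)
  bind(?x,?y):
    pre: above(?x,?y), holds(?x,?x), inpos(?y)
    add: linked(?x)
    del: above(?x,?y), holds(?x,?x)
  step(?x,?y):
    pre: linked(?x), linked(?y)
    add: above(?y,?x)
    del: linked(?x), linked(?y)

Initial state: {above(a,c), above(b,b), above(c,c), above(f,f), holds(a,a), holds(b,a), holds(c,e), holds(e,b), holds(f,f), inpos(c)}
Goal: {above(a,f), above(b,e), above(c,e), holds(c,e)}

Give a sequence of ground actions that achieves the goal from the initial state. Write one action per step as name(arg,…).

1. flip(c,e)  →  {above(a,c), above(b,b), above(c,e), above(f,f), holds(a,a), holds(b,a), holds(c,e), holds(e,b), holds(f,f), inpos(c)}
2. flip(b,e)  →  {above(a,c), above(b,e), above(c,e), above(f,f), holds(a,a), holds(b,a), holds(c,e), holds(e,b), holds(f,f), inpos(b), inpos(c)}
3. bind(a,c)  →  {above(b,e), above(c,e), above(f,f), holds(b,a), holds(c,e), holds(e,b), holds(f,f), inpos(b), inpos(c), linked(a)}
4. step(a,a)  →  {above(a,a), above(b,e), above(c,e), above(f,f), holds(b,a), holds(c,e), holds(e,b), holds(f,f), inpos(b), inpos(c)}
5. flip(a,f)  →  {above(a,f), above(b,e), above(c,e), above(f,f), holds(b,a), holds(c,e), holds(e,b), holds(f,f), inpos(a), inpos(b), inpos(c)}

flip(c,e); flip(b,e); bind(a,c); step(a,a); flip(a,f)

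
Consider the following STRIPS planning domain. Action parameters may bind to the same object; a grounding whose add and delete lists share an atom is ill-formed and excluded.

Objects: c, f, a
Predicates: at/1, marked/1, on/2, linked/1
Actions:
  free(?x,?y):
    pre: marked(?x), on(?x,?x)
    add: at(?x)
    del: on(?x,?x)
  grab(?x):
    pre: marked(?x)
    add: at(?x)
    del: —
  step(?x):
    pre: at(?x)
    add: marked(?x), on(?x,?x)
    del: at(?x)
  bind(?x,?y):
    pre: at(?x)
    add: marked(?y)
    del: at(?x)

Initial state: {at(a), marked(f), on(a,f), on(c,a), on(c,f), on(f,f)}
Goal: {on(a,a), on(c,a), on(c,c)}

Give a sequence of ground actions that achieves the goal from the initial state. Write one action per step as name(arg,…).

1. free(f,c)  →  {at(a), at(f), marked(f), on(a,f), on(c,a), on(c,f)}
2. step(a)  →  {at(f), marked(a), marked(f), on(a,a), on(a,f), on(c,a), on(c,f)}
3. bind(f,c)  →  {marked(a), marked(c), marked(f), on(a,a), on(a,f), on(c,a), on(c,f)}
4. grab(c)  →  {at(c), marked(a), marked(c), marked(f), on(a,a), on(a,f), on(c,a), on(c,f)}
5. step(c)  →  {marked(a), marked(c), marked(f), on(a,a), on(a,f), on(c,a), on(c,c), on(c,f)}

free(f,c); step(a); bind(f,c); grab(c); step(c)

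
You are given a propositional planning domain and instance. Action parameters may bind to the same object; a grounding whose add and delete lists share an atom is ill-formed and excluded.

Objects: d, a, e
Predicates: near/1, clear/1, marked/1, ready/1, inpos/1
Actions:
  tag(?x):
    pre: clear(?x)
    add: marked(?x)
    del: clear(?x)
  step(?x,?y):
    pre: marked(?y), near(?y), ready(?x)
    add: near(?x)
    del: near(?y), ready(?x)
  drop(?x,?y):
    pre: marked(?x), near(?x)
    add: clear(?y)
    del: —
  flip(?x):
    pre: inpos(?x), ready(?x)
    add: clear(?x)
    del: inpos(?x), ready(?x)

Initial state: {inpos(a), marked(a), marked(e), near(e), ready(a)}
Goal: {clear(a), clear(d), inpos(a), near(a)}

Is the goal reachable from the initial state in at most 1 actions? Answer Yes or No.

1. step(a,e)  →  {inpos(a), marked(a), marked(e), near(a)}
2. drop(a,d)  →  {clear(d), inpos(a), marked(a), marked(e), near(a)}
3. drop(a,a)  →  {clear(a), clear(d), inpos(a), marked(a), marked(e), near(a)}
optimal plan length = 3; 3 > 1

No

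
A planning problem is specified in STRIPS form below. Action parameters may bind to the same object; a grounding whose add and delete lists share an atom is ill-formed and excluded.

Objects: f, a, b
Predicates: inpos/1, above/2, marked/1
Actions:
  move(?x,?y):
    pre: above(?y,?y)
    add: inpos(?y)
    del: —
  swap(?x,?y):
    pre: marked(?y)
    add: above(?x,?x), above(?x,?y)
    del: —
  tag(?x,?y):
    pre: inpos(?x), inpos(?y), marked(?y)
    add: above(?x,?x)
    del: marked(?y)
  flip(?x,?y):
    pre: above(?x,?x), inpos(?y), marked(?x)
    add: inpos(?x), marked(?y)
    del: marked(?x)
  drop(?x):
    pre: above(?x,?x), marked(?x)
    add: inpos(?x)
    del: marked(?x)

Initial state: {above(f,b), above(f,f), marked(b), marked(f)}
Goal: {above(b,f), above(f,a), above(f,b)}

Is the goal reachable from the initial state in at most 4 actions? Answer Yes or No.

1. swap(a,f)  →  {above(a,a), above(a,f), above(f,b), above(f,f), marked(b), marked(f)}
2. move(f,a)  →  {above(a,a), above(a,f), above(f,b), above(f,f), inpos(a), marked(b), marked(f)}
3. swap(b,f)  →  {above(a,a), above(a,f), above(b,b), above(b,f), above(f,b), above(f,f), inpos(a), marked(b), marked(f)}
4. flip(f,a)  →  {above(a,a), above(a,f), above(b,b), above(b,f), above(f,b), above(f,f), inpos(a), inpos(f), marked(a), marked(b)}
5. swap(f,a)  →  {above(a,a), above(a,f), above(b,b), above(b,f), above(f,a), above(f,b), above(f,f), inpos(a), inpos(f), marked(a), marked(b)}
optimal plan length = 5; 5 > 4

No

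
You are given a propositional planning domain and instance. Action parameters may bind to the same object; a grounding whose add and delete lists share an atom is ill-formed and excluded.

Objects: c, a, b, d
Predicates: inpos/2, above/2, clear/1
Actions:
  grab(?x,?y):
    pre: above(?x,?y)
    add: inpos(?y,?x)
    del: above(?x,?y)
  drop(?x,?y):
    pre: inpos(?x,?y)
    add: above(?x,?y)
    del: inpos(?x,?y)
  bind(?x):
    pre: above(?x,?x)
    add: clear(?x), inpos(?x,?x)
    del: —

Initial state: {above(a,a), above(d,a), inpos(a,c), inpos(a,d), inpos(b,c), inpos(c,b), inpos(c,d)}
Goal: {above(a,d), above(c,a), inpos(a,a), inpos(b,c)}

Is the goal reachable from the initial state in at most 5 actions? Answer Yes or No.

Yes

1. grab(a,a)  →  {above(d,a), inpos(a,a), inpos(a,c), inpos(a,d), inpos(b,c), inpos(c,b), inpos(c,d)}
2. drop(a,c)  →  {above(a,c), above(d,a), inpos(a,a), inpos(a,d), inpos(b,c), inpos(c,b), inpos(c,d)}
3. grab(a,c)  →  {above(d,a), inpos(a,a), inpos(a,d), inpos(b,c), inpos(c,a), inpos(c,b), inpos(c,d)}
4. drop(c,a)  →  {above(c,a), above(d,a), inpos(a,a), inpos(a,d), inpos(b,c), inpos(c,b), inpos(c,d)}
5. drop(a,d)  →  {above(a,d), above(c,a), above(d,a), inpos(a,a), inpos(b,c), inpos(c,b), inpos(c,d)}
optimal plan length = 5; 5 ≤ 5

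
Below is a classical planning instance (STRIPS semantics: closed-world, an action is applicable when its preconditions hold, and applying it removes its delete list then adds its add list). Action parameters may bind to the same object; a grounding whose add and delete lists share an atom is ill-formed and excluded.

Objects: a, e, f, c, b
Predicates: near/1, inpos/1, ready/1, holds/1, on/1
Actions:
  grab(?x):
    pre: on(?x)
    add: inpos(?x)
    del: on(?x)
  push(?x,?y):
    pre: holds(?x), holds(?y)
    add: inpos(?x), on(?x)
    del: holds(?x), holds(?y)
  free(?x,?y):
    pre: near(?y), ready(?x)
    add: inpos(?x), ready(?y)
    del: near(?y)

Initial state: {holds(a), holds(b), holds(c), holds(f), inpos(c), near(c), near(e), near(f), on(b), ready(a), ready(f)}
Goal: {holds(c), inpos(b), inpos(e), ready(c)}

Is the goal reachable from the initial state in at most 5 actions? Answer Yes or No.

Yes

1. grab(b)  →  {holds(a), holds(b), holds(c), holds(f), inpos(b), inpos(c), near(c), near(e), near(f), ready(a), ready(f)}
2. free(a,e)  →  {holds(a), holds(b), holds(c), holds(f), inpos(a), inpos(b), inpos(c), near(c), near(f), ready(a), ready(e), ready(f)}
3. free(e,c)  →  {holds(a), holds(b), holds(c), holds(f), inpos(a), inpos(b), inpos(c), inpos(e), near(f), ready(a), ready(c), ready(e), ready(f)}
optimal plan length = 3; 3 ≤ 5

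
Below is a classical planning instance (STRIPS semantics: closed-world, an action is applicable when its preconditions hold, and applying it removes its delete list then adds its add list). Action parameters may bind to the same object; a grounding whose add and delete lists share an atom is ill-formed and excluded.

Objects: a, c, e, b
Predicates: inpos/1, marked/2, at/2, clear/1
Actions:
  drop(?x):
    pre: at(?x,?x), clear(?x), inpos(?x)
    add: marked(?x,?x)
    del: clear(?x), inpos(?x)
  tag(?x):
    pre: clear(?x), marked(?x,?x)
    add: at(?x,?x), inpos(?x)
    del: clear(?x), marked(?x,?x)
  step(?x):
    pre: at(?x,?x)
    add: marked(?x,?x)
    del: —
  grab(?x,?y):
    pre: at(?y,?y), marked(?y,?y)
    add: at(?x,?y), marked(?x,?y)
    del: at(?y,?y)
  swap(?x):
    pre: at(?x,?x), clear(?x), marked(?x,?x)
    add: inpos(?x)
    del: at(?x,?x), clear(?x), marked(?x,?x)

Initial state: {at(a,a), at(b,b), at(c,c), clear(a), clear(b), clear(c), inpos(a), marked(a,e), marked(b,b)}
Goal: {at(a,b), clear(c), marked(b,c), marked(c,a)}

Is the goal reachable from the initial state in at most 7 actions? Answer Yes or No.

Yes

1. drop(a)  →  {at(a,a), at(b,b), at(c,c), clear(b), clear(c), marked(a,a), marked(a,e), marked(b,b)}
2. step(c)  →  {at(a,a), at(b,b), at(c,c), clear(b), clear(c), marked(a,a), marked(a,e), marked(b,b), marked(c,c)}
3. grab(a,b)  →  {at(a,a), at(a,b), at(c,c), clear(b), clear(c), marked(a,a), marked(a,b), marked(a,e), marked(b,b), marked(c,c)}
4. grab(c,a)  →  {at(a,b), at(c,a), at(c,c), clear(b), clear(c), marked(a,a), marked(a,b), marked(a,e), marked(b,b), marked(c,a), marked(c,c)}
5. grab(b,c)  →  {at(a,b), at(b,c), at(c,a), clear(b), clear(c), marked(a,a), marked(a,b), marked(a,e), marked(b,b), marked(b,c), marked(c,a), marked(c,c)}
optimal plan length = 5; 5 ≤ 7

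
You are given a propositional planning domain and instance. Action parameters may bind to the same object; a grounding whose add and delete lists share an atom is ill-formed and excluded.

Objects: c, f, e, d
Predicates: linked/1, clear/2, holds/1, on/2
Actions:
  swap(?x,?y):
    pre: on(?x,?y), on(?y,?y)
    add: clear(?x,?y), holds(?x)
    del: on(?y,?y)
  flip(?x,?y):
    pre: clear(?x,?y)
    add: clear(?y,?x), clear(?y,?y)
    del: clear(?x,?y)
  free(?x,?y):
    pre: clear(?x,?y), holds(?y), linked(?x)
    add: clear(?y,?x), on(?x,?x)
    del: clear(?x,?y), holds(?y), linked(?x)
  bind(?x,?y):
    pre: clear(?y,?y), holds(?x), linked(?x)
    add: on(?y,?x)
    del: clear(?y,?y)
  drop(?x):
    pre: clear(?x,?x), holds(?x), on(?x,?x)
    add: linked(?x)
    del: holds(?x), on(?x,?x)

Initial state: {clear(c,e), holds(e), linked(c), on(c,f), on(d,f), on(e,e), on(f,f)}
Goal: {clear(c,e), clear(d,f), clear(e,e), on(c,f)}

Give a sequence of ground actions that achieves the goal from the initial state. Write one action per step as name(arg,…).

1. swap(e,e)  →  {clear(c,e), clear(e,e), holds(e), linked(c), on(c,f), on(d,f), on(f,f)}
2. swap(d,f)  →  {clear(c,e), clear(d,f), clear(e,e), holds(d), holds(e), linked(c), on(c,f), on(d,f)}

swap(e,e); swap(d,f)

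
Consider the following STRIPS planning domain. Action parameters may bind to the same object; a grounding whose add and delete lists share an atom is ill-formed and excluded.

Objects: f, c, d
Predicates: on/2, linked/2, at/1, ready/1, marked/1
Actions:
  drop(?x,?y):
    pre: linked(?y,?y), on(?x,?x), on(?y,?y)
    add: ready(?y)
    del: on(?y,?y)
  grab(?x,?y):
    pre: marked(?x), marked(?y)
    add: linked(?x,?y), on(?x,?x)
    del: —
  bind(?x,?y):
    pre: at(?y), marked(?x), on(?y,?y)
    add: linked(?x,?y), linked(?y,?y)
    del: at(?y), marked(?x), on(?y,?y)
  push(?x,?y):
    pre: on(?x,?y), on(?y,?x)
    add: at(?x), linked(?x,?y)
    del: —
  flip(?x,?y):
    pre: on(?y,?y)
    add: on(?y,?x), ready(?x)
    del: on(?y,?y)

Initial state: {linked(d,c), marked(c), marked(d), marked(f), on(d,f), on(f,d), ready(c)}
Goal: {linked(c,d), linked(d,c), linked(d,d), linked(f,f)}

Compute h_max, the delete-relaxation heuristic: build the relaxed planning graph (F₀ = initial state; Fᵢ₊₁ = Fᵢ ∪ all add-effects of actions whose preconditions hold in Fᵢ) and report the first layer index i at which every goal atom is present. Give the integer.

F0 = init (7 atoms)
F1 = F0 ∪ {at(d), at(f), linked(c,c), linked(c,d), linked(c,f), linked(d,d), linked(d,f), linked(f,c), linked(f,d), linked(f,f), on(c,c), on(d,d), on(f,f)}  (20 atoms)
goal ⊆ F1  ⇒  h_max = 1

1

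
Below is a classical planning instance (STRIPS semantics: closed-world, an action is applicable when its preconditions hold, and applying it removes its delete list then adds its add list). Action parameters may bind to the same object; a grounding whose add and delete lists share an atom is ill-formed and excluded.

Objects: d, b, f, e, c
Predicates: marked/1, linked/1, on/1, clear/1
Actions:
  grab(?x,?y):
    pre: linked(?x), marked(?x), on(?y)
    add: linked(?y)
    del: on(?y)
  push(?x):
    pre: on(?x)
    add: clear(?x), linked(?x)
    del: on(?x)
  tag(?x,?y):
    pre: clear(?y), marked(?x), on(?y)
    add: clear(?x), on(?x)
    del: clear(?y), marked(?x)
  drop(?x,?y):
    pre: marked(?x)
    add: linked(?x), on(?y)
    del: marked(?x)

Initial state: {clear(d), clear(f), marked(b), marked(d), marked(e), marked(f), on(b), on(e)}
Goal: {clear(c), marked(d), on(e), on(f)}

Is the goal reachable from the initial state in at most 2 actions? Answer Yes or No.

1. drop(b,f)  →  {clear(d), clear(f), linked(b), marked(d), marked(e), marked(f), on(b), on(e), on(f)}
2. drop(f,c)  →  {clear(d), clear(f), linked(b), linked(f), marked(d), marked(e), on(b), on(c), on(e), on(f)}
3. push(c)  →  {clear(c), clear(d), clear(f), linked(b), linked(c), linked(f), marked(d), marked(e), on(b), on(e), on(f)}
optimal plan length = 3; 3 > 2

No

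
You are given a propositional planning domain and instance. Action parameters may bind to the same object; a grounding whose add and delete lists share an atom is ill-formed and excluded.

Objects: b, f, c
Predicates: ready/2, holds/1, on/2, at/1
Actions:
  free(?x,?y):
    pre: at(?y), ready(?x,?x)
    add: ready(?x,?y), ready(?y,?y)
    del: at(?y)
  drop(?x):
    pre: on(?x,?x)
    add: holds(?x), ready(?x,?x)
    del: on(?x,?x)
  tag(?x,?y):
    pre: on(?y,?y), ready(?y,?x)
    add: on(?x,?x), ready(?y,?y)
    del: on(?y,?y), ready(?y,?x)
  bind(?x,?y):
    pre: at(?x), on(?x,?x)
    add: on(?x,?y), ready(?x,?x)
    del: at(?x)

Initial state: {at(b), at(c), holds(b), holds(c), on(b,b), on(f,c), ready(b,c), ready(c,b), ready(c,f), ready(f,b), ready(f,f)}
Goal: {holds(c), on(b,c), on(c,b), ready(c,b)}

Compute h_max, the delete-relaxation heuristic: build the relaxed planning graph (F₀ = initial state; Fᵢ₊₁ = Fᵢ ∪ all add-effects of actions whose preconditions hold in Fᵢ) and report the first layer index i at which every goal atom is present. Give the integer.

F0 = init (11 atoms)
F1 = F0 ∪ {on(b,c), on(b,f), on(c,c), ready(b,b), ready(c,c), ready(f,c)}  (17 atoms)
F2 = F1 ∪ {on(c,b), on(c,f), on(f,f)}  (20 atoms)
goal ⊆ F2  ⇒  h_max = 2

2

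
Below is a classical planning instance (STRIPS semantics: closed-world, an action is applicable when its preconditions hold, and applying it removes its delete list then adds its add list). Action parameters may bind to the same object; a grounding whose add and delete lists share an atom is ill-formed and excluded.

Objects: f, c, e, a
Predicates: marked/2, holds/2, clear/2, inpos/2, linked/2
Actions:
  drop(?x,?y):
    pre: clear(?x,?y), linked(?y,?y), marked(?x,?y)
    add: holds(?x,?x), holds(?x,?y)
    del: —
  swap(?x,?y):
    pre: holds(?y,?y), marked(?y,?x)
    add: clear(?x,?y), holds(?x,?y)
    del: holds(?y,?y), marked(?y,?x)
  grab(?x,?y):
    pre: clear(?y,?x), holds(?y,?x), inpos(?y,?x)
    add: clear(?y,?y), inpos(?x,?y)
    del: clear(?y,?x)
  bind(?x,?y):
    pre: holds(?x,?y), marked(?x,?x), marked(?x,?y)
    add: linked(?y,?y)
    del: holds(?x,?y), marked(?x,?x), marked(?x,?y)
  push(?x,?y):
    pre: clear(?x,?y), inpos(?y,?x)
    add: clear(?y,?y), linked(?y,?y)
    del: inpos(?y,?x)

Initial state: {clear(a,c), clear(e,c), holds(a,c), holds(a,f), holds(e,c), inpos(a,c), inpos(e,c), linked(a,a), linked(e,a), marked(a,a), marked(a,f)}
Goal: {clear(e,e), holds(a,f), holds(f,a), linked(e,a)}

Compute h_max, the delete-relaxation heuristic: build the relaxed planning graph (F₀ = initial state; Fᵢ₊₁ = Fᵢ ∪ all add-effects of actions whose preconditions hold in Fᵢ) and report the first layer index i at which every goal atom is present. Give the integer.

3

F0 = init (11 atoms)
F1 = F0 ∪ {clear(a,a), clear(e,e), inpos(c,a), inpos(c,e), linked(f,f)}  (16 atoms)
F2 = F1 ∪ {clear(c,c), holds(a,a), linked(c,c)}  (19 atoms)
F3 = F2 ∪ {clear(f,a), holds(f,a)}  (21 atoms)
goal ⊆ F3  ⇒  h_max = 3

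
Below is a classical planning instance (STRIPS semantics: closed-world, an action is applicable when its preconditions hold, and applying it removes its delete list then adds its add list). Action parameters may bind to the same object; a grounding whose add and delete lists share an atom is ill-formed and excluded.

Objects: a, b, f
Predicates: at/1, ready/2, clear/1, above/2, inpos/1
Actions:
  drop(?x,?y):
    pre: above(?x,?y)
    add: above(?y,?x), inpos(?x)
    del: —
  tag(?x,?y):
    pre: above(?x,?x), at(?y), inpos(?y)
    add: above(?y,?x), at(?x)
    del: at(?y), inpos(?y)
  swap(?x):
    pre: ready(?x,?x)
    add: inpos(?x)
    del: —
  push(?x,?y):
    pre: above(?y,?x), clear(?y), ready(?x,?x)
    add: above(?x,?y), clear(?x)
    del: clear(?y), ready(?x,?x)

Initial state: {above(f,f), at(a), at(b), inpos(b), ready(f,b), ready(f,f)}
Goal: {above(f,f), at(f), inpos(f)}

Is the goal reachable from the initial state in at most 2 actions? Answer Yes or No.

1. drop(f,f)  →  {above(f,f), at(a), at(b), inpos(b), inpos(f), ready(f,b), ready(f,f)}
2. tag(f,b)  →  {above(b,f), above(f,f), at(a), at(f), inpos(f), ready(f,b), ready(f,f)}
optimal plan length = 2; 2 ≤ 2

Yes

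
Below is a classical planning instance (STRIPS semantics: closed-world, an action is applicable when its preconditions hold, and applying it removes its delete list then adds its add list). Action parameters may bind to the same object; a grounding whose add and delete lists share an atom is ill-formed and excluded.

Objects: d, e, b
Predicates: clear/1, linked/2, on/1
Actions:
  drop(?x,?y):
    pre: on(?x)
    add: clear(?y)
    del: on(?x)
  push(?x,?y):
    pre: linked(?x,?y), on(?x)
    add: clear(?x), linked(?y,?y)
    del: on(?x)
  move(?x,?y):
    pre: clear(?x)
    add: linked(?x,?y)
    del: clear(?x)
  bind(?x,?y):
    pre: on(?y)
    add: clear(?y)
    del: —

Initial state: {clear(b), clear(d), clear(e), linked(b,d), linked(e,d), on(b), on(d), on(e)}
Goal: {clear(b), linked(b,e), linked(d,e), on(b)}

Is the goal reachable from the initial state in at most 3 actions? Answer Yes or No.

1. move(d,e)  →  {clear(b), clear(e), linked(b,d), linked(d,e), linked(e,d), on(b), on(d), on(e)}
2. move(b,e)  →  {clear(e), linked(b,d), linked(b,e), linked(d,e), linked(e,d), on(b), on(d), on(e)}
3. drop(d,b)  →  {clear(b), clear(e), linked(b,d), linked(b,e), linked(d,e), linked(e,d), on(b), on(e)}
optimal plan length = 3; 3 ≤ 3

Yes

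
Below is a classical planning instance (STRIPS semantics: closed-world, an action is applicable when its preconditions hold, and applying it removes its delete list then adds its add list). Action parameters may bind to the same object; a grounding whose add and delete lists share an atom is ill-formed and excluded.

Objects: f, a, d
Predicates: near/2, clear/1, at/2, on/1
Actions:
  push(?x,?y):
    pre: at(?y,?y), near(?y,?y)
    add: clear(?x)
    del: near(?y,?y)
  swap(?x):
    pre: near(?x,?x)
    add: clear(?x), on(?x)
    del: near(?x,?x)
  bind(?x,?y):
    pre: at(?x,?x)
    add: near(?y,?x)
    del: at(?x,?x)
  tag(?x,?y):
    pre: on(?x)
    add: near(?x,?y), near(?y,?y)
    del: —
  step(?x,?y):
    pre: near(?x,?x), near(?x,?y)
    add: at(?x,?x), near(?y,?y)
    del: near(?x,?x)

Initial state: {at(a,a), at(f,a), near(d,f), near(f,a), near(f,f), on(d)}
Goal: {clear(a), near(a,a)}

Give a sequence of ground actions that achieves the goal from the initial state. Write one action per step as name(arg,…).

bind(a,a); swap(a); tag(a,a)

1. bind(a,a)  →  {at(f,a), near(a,a), near(d,f), near(f,a), near(f,f), on(d)}
2. swap(a)  →  {at(f,a), clear(a), near(d,f), near(f,a), near(f,f), on(a), on(d)}
3. tag(a,a)  →  {at(f,a), clear(a), near(a,a), near(d,f), near(f,a), near(f,f), on(a), on(d)}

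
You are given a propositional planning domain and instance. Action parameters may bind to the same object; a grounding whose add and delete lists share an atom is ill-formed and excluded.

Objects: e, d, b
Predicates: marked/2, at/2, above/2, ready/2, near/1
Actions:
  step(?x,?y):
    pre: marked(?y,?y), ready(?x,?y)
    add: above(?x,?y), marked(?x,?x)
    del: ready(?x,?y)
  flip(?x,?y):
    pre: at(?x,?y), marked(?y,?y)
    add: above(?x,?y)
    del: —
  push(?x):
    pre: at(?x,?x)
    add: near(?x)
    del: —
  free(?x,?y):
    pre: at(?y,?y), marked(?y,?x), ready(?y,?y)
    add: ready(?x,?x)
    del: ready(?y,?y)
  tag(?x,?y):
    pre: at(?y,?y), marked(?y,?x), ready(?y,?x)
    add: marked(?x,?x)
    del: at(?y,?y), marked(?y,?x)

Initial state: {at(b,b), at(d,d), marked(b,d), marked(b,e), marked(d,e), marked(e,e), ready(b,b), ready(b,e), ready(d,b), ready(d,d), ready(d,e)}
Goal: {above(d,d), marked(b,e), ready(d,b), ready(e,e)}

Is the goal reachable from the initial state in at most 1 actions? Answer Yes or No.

No

1. step(d,e)  →  {above(d,e), at(b,b), at(d,d), marked(b,d), marked(b,e), marked(d,d), marked(d,e), marked(e,e), ready(b,b), ready(b,e), ready(d,b), ready(d,d)}
2. step(d,d)  →  {above(d,d), above(d,e), at(b,b), at(d,d), marked(b,d), marked(b,e), marked(d,d), marked(d,e), marked(e,e), ready(b,b), ready(b,e), ready(d,b)}
3. free(e,b)  →  {above(d,d), above(d,e), at(b,b), at(d,d), marked(b,d), marked(b,e), marked(d,d), marked(d,e), marked(e,e), ready(b,e), ready(d,b), ready(e,e)}
optimal plan length = 3; 3 > 1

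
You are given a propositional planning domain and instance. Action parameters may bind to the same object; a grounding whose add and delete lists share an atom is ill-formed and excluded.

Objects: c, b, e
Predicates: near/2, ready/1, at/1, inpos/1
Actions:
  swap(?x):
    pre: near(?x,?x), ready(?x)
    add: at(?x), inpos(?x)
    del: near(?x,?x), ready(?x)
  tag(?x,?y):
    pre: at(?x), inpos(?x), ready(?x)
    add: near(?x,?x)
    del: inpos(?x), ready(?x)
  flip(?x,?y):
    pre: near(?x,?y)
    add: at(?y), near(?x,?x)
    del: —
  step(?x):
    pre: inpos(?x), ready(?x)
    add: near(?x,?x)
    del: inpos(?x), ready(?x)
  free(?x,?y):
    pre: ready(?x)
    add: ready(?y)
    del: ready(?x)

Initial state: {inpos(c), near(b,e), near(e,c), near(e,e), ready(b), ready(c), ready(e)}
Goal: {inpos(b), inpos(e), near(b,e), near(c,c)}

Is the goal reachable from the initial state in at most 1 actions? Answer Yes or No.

No

1. swap(e)  →  {at(e), inpos(c), inpos(e), near(b,e), near(e,c), ready(b), ready(c)}
2. flip(b,e)  →  {at(e), inpos(c), inpos(e), near(b,b), near(b,e), near(e,c), ready(b), ready(c)}
3. swap(b)  →  {at(b), at(e), inpos(b), inpos(c), inpos(e), near(b,e), near(e,c), ready(c)}
4. step(c)  →  {at(b), at(e), inpos(b), inpos(e), near(b,e), near(c,c), near(e,c)}
optimal plan length = 4; 4 > 1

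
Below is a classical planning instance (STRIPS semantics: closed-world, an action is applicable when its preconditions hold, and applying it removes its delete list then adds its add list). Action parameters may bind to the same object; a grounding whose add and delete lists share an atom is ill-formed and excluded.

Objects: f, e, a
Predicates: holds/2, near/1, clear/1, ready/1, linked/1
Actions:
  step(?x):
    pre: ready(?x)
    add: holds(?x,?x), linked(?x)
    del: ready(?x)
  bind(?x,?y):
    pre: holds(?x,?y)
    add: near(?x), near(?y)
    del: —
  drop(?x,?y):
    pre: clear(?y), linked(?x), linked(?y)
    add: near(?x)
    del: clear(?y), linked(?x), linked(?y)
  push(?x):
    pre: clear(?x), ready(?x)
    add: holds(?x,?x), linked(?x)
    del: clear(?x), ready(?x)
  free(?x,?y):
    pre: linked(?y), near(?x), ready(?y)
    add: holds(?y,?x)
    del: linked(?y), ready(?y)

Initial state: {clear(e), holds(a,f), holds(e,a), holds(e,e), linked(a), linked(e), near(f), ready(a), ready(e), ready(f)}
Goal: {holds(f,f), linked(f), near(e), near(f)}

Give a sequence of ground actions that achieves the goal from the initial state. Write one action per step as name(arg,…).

step(f); bind(e,e)

1. step(f)  →  {clear(e), holds(a,f), holds(e,a), holds(e,e), holds(f,f), linked(a), linked(e), linked(f), near(f), ready(a), ready(e)}
2. bind(e,e)  →  {clear(e), holds(a,f), holds(e,a), holds(e,e), holds(f,f), linked(a), linked(e), linked(f), near(e), near(f), ready(a), ready(e)}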